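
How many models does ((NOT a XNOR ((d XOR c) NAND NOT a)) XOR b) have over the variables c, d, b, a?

Satisfying assignments: (0,0,0,0), (0,0,1,1), (0,1,1,0), (0,1,1,1), (1,0,1,0), (1,0,1,1), (1,1,0,0), (1,1,1,1)
Count: 8 out of 16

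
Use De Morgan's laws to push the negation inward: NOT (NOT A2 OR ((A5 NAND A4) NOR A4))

A2 AND NOT ((A5 NAND A4) NOR A4)
De Morgan's: NOT(OR of terms) = AND of negations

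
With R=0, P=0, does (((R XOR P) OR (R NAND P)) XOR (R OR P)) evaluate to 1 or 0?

Substituting: (((0 XOR 0) OR (0 NAND 0)) XOR (0 OR 0))
= 1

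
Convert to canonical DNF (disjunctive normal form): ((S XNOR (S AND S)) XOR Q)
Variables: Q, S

(NOT Q AND NOT S) OR (NOT Q AND S)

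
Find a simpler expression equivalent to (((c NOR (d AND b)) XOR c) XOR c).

By XOR self-cancellation ((E XOR v) XOR v = E):
= (c NOR (d AND b))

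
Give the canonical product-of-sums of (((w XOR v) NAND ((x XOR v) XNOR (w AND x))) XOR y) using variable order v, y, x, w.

ΠM(1, 3, 4, 6, 10, 12, 13, 15) = (v OR y OR x OR NOT w) AND (v OR y OR NOT x OR NOT w) AND (v OR NOT y OR x OR w) AND (v OR NOT y OR NOT x OR w) AND (NOT v OR y OR NOT x OR w) AND (NOT v OR NOT y OR x OR w) AND (NOT v OR NOT y OR x OR NOT w) AND (NOT v OR NOT y OR NOT x OR NOT w)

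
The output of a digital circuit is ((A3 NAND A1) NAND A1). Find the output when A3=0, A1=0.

Substituting: ((0 NAND 0) NAND 0)
= 1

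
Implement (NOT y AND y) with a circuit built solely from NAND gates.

(((y NAND y) NAND y) NAND ((y NAND y) NAND y))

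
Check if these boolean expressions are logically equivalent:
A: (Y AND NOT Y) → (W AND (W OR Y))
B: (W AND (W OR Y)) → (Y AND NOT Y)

No, Converse is not equivalent to original (counterexample: Y=0, W=1, V=0)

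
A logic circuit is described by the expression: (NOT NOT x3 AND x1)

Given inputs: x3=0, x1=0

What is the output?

Substituting: (NOT NOT 0 AND 0)
= 0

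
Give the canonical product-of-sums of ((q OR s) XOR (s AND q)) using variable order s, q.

ΠM(0, 3) = (s OR q) AND (NOT s OR NOT q)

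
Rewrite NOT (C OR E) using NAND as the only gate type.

(((C NAND C) NAND (E NAND E)) NAND ((C NAND C) NAND (E NAND E)))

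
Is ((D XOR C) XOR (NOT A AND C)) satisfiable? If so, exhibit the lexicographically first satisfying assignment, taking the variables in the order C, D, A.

C=0, D=1, A=0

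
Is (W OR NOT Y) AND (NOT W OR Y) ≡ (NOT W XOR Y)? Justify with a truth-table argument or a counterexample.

Yes, they are equivalent — the two output columns agree on all 4 assignments:
W | Y | Expression 1 | Expression 2
-----------------------------------
0 | 0 | 1 | 1
0 | 1 | 0 | 0
1 | 0 | 0 | 0
1 | 1 | 1 | 1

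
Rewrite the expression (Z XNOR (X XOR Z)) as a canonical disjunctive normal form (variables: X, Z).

(NOT X AND NOT Z) OR (NOT X AND Z)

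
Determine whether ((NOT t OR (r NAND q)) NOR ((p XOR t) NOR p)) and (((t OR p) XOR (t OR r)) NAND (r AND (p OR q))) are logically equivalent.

No. Counterexample: with t=0, p=0, q=0, r=0, Expression 1 = 0 but Expression 2 = 1.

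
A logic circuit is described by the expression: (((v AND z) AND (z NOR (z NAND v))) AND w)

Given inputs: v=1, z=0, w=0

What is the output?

Substituting: (((1 AND 0) AND (0 NOR (0 NAND 1))) AND 0)
= 0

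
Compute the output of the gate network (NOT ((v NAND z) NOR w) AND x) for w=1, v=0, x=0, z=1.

Substituting: (NOT ((0 NAND 1) NOR 1) AND 0)
= 0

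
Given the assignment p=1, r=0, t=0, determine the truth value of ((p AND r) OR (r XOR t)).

Substituting: ((1 AND 0) OR (0 XOR 0))
= 0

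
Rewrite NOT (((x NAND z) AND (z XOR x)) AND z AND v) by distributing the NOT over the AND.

NOT ((x NAND z) AND (z XOR x)) OR NOT z OR NOT v
De Morgan's: NOT(AND of terms) = OR of negations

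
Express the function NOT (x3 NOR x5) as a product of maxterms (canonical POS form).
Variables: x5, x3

ΠM(0) = (x5 OR x3)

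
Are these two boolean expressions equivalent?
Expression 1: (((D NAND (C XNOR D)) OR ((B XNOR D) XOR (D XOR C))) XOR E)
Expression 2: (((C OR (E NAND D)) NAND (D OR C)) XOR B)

No. Counterexample: with C=0, E=0, B=0, D=1, Expression 1 = 1 but Expression 2 = 0.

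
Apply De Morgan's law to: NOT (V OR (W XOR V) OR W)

NOT V AND NOT (W XOR V) AND NOT W
De Morgan's: NOT(OR of terms) = AND of negations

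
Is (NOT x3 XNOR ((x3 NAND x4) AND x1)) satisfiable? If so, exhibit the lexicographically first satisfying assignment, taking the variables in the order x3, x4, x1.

x3=0, x4=0, x1=1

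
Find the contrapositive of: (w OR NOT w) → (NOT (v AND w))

Contrapositive: (v AND w) → NOT (w OR NOT w)
Note: A statement and its contrapositive are logically equivalent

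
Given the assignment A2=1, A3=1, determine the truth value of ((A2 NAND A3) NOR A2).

Substituting: ((1 NAND 1) NOR 1)
= 0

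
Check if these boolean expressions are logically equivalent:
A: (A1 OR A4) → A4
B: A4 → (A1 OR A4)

No, Converse is not equivalent to original (counterexample: A1=1, A4=0)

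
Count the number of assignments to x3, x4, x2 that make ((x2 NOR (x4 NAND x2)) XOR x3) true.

Satisfying assignments: (1,0,0), (1,0,1), (1,1,0), (1,1,1)
Count: 4 out of 8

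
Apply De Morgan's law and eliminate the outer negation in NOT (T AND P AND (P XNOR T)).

NOT T OR NOT P OR NOT (P XNOR T)
De Morgan's: NOT(AND of terms) = OR of negations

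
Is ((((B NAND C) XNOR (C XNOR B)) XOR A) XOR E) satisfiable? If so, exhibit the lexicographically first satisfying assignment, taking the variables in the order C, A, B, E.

C=0, A=0, B=0, E=0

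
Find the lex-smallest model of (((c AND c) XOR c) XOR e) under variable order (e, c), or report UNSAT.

e=1, c=0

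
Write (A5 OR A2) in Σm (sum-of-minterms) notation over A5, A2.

Σm(1, 2, 3) = (NOT A5 AND A2) OR (A5 AND NOT A2) OR (A5 AND A2)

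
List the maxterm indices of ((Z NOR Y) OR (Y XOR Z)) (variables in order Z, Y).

ΠM(3) = (NOT Z OR NOT Y)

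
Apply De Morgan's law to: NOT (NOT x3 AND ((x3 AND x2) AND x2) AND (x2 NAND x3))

x3 OR NOT ((x3 AND x2) AND x2) OR NOT (x2 NAND x3)
De Morgan's: NOT(AND of terms) = OR of negations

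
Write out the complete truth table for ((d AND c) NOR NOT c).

c | d | Output
--------------
0 | 0 | 0
0 | 1 | 0
1 | 0 | 1
1 | 1 | 0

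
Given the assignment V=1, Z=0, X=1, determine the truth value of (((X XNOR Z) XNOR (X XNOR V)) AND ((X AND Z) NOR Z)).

Substituting: (((1 XNOR 0) XNOR (1 XNOR 1)) AND ((1 AND 0) NOR 0))
= 0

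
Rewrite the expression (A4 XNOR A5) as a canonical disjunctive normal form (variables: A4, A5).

(NOT A4 AND NOT A5) OR (A4 AND A5)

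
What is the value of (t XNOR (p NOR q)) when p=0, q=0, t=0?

Substituting: (0 XNOR (0 NOR 0))
= 0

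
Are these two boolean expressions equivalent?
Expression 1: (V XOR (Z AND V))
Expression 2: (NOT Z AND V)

Yes, they are equivalent — the two output columns agree on all 4 assignments:
Z | V | Expression 1 | Expression 2
-----------------------------------
0 | 0 | 0 | 0
0 | 1 | 1 | 1
1 | 0 | 0 | 0
1 | 1 | 0 | 0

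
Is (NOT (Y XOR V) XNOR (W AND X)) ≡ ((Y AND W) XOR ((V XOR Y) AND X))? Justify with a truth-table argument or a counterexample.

No. Counterexample: with X=0, W=0, V=0, Y=1, Expression 1 = 1 but Expression 2 = 0.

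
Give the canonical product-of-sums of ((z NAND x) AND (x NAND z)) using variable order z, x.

ΠM(3) = (NOT z OR NOT x)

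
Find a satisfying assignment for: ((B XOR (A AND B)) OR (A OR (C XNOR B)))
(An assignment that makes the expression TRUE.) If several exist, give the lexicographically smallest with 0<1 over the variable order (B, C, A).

B=0, C=0, A=0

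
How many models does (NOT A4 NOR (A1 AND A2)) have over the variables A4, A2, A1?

Satisfying assignments: (1,0,0), (1,0,1), (1,1,0)
Count: 3 out of 8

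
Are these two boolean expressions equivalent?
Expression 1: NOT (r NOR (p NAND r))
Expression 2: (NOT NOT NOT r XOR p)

No. Counterexample: with p=0, r=1, Expression 1 = 1 but Expression 2 = 0.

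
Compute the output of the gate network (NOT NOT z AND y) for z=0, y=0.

Substituting: (NOT NOT 0 AND 0)
= 0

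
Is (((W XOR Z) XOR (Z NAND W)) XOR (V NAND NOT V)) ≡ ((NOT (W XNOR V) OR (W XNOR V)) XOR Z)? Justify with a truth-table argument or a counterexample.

No. Counterexample: with Z=0, V=0, W=0, Expression 1 = 0 but Expression 2 = 1.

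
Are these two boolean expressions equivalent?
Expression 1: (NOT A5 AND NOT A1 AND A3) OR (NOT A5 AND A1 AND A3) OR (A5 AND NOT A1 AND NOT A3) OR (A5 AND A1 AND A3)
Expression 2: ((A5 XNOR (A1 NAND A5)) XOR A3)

Yes, they are equivalent — the two output columns agree on all 8 assignments:
A5 | A1 | A3 | Expression 1 | Expression 2
------------------------------------------
0 | 0 | 0 | 0 | 0
0 | 0 | 1 | 1 | 1
0 | 1 | 0 | 0 | 0
0 | 1 | 1 | 1 | 1
1 | 0 | 0 | 1 | 1
1 | 0 | 1 | 0 | 0
1 | 1 | 0 | 0 | 0
1 | 1 | 1 | 1 | 1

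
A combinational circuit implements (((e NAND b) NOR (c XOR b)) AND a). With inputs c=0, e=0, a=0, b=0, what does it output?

Substituting: (((0 NAND 0) NOR (0 XOR 0)) AND 0)
= 0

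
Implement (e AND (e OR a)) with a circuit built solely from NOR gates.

((e NOR e) NOR (((e NOR a) NOR (e NOR a)) NOR ((e NOR a) NOR (e NOR a))))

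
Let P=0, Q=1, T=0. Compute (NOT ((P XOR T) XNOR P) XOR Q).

Substituting: (NOT ((0 XOR 0) XNOR 0) XOR 1)
= 1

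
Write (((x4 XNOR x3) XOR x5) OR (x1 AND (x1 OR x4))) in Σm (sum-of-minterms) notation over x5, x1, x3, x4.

Σm(0, 3, 4, 5, 6, 7, 9, 10, 12, 13, 14, 15) = (NOT x5 AND NOT x1 AND NOT x3 AND NOT x4) OR (NOT x5 AND NOT x1 AND x3 AND x4) OR (NOT x5 AND x1 AND NOT x3 AND NOT x4) OR (NOT x5 AND x1 AND NOT x3 AND x4) OR (NOT x5 AND x1 AND x3 AND NOT x4) OR (NOT x5 AND x1 AND x3 AND x4) OR (x5 AND NOT x1 AND NOT x3 AND x4) OR (x5 AND NOT x1 AND x3 AND NOT x4) OR (x5 AND x1 AND NOT x3 AND NOT x4) OR (x5 AND x1 AND NOT x3 AND x4) OR (x5 AND x1 AND x3 AND NOT x4) OR (x5 AND x1 AND x3 AND x4)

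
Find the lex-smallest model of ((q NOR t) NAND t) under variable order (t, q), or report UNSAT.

t=0, q=0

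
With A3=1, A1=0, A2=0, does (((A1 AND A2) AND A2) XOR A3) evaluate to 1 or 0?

Substituting: (((0 AND 0) AND 0) XOR 1)
= 1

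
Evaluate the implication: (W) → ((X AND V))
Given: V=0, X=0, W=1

Antecedent (W) = 1; consequent ((X AND V)) = 0.
1 → 0 = 0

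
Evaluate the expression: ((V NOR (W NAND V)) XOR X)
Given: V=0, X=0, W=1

Substituting: ((0 NOR (1 NAND 0)) XOR 0)
= 0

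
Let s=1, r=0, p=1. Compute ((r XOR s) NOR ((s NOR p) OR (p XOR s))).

Substituting: ((0 XOR 1) NOR ((1 NOR 1) OR (1 XOR 1)))
= 0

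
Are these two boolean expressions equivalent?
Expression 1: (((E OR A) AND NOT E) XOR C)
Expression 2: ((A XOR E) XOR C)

No. Counterexample: with A=0, E=1, C=0, Expression 1 = 0 but Expression 2 = 1.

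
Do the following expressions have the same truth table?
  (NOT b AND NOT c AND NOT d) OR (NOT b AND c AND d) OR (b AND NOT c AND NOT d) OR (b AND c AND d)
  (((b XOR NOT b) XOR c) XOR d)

Yes, they are equivalent — the two output columns agree on all 8 assignments:
b | c | d | Expression 1 | Expression 2
---------------------------------------
0 | 0 | 0 | 1 | 1
0 | 0 | 1 | 0 | 0
0 | 1 | 0 | 0 | 0
0 | 1 | 1 | 1 | 1
1 | 0 | 0 | 1 | 1
1 | 0 | 1 | 0 | 0
1 | 1 | 0 | 0 | 0
1 | 1 | 1 | 1 | 1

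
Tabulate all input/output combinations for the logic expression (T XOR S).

S | T | Output
--------------
0 | 0 | 0
0 | 1 | 1
1 | 0 | 1
1 | 1 | 0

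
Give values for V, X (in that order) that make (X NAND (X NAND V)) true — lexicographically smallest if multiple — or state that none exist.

V=0, X=0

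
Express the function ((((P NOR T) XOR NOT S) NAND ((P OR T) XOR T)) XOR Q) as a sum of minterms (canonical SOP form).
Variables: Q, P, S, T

Σm(0, 1, 2, 3, 5, 6, 7, 12) = (NOT Q AND NOT P AND NOT S AND NOT T) OR (NOT Q AND NOT P AND NOT S AND T) OR (NOT Q AND NOT P AND S AND NOT T) OR (NOT Q AND NOT P AND S AND T) OR (NOT Q AND P AND NOT S AND T) OR (NOT Q AND P AND S AND NOT T) OR (NOT Q AND P AND S AND T) OR (Q AND P AND NOT S AND NOT T)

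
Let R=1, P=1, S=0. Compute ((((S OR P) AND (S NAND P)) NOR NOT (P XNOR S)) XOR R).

Substituting: ((((0 OR 1) AND (0 NAND 1)) NOR NOT (1 XNOR 0)) XOR 1)
= 1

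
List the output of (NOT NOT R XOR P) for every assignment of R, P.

R | P | Output
--------------
0 | 0 | 0
0 | 1 | 1
1 | 0 | 1
1 | 1 | 0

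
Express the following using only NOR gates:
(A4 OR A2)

((A4 NOR A2) NOR (A4 NOR A2))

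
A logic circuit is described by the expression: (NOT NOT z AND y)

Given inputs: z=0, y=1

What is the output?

Substituting: (NOT NOT 0 AND 1)
= 0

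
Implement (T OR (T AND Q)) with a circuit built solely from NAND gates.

((T NAND T) NAND (((T NAND Q) NAND (T NAND Q)) NAND ((T NAND Q) NAND (T NAND Q))))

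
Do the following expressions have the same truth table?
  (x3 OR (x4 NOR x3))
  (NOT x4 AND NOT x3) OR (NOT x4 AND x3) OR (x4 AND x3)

Yes, they are equivalent — the two output columns agree on all 4 assignments:
x4 | x3 | Expression 1 | Expression 2
-------------------------------------
0 | 0 | 1 | 1
0 | 1 | 1 | 1
1 | 0 | 0 | 0
1 | 1 | 1 | 1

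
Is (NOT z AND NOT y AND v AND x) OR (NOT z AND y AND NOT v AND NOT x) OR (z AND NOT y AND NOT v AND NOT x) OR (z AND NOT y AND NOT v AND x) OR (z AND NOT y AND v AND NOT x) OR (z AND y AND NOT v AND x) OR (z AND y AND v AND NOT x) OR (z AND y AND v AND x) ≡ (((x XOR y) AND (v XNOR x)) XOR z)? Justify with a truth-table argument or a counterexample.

Yes, they are equivalent — the two output columns agree on all 16 assignments:
z | y | v | x | Expression 1 | Expression 2
-------------------------------------------
0 | 0 | 0 | 0 | 0 | 0
0 | 0 | 0 | 1 | 0 | 0
0 | 0 | 1 | 0 | 0 | 0
0 | 0 | 1 | 1 | 1 | 1
0 | 1 | 0 | 0 | 1 | 1
0 | 1 | 0 | 1 | 0 | 0
0 | 1 | 1 | 0 | 0 | 0
0 | 1 | 1 | 1 | 0 | 0
1 | 0 | 0 | 0 | 1 | 1
1 | 0 | 0 | 1 | 1 | 1
1 | 0 | 1 | 0 | 1 | 1
1 | 0 | 1 | 1 | 0 | 0
1 | 1 | 0 | 0 | 0 | 0
1 | 1 | 0 | 1 | 1 | 1
1 | 1 | 1 | 0 | 1 | 1
1 | 1 | 1 | 1 | 1 | 1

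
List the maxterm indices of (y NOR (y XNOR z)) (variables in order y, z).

ΠM(0, 2, 3) = (y OR z) AND (NOT y OR z) AND (NOT y OR NOT z)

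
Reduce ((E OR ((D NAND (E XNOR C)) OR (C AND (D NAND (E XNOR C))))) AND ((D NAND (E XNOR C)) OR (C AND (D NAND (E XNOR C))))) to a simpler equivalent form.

By absorption (E AND (E OR v) = E) then absorption (E OR (E AND v) = E):
= (D NAND (E XNOR C))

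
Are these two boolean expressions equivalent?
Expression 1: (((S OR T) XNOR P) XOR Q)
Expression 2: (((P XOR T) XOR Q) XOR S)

No. Counterexample: with Q=0, S=0, T=0, P=0, Expression 1 = 1 but Expression 2 = 0.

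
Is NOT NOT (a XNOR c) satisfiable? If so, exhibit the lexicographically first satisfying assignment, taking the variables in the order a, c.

a=0, c=0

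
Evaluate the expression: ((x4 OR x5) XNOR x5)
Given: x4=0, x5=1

Substituting: ((0 OR 1) XNOR 1)
= 1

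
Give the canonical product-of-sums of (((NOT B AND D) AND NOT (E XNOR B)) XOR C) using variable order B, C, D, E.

ΠM(0, 1, 2, 7, 8, 9, 10, 11) = (B OR C OR D OR E) AND (B OR C OR D OR NOT E) AND (B OR C OR NOT D OR E) AND (B OR NOT C OR NOT D OR NOT E) AND (NOT B OR C OR D OR E) AND (NOT B OR C OR D OR NOT E) AND (NOT B OR C OR NOT D OR E) AND (NOT B OR C OR NOT D OR NOT E)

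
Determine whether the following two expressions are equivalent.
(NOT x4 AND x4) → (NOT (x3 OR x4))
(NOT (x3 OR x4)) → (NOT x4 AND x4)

No, Converse is not equivalent to original (counterexample: x4=0, x3=0)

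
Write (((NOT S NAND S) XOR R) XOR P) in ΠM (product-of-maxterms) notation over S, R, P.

ΠM(1, 2, 5, 6) = (S OR R OR NOT P) AND (S OR NOT R OR P) AND (NOT S OR R OR NOT P) AND (NOT S OR NOT R OR P)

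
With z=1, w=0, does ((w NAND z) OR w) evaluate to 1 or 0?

Substituting: ((0 NAND 1) OR 0)
= 1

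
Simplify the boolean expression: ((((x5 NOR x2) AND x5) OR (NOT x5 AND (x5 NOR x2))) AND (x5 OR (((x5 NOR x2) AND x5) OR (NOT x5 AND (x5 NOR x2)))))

By absorption (E AND (E OR v) = E) then distribution ((E AND v) OR (E AND NOT v) = E):
= (x5 NOR x2)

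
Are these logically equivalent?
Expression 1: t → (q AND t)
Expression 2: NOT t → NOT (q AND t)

No, Inverse is not equivalent to original (counterexample: q=0, t=1)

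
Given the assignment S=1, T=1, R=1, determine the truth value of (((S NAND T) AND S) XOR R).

Substituting: (((1 NAND 1) AND 1) XOR 1)
= 1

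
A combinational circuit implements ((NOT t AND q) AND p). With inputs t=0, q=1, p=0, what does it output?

Substituting: ((NOT 0 AND 1) AND 0)
= 0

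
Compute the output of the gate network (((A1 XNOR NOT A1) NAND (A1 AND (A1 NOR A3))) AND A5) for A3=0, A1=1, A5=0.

Substituting: (((1 XNOR NOT 1) NAND (1 AND (1 NOR 0))) AND 0)
= 0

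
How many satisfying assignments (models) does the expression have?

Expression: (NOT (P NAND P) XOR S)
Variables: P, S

Satisfying assignments: (0,1), (1,0)
Count: 2 out of 4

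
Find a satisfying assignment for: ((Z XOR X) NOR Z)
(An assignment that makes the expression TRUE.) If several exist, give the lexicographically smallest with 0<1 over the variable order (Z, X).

Z=0, X=0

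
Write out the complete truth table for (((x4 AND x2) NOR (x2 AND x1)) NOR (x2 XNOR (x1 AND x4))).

x4 | x2 | x1 | Output
---------------------
0 | 0 | 0 | 0
0 | 0 | 1 | 0
0 | 1 | 0 | 0
0 | 1 | 1 | 1
1 | 0 | 0 | 0
1 | 0 | 1 | 0
1 | 1 | 0 | 1
1 | 1 | 1 | 0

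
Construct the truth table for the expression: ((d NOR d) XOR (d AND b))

d | b | Output
--------------
0 | 0 | 1
0 | 1 | 1
1 | 0 | 0
1 | 1 | 1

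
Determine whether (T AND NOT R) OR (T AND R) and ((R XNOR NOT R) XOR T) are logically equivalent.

Yes, they are equivalent — the two output columns agree on all 4 assignments:
T | R | Expression 1 | Expression 2
-----------------------------------
0 | 0 | 0 | 0
0 | 1 | 0 | 0
1 | 0 | 1 | 1
1 | 1 | 1 | 1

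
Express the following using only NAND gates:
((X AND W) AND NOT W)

((((X NAND W) NAND (X NAND W)) NAND (W NAND W)) NAND (((X NAND W) NAND (X NAND W)) NAND (W NAND W)))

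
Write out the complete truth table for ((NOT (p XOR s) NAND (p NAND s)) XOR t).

p | s | t | Output
------------------
0 | 0 | 0 | 0
0 | 0 | 1 | 1
0 | 1 | 0 | 1
0 | 1 | 1 | 0
1 | 0 | 0 | 1
1 | 0 | 1 | 0
1 | 1 | 0 | 1
1 | 1 | 1 | 0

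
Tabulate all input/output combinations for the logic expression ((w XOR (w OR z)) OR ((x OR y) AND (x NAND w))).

y | z | w | x | Output
----------------------
0 | 0 | 0 | 0 | 0
0 | 0 | 0 | 1 | 1
0 | 0 | 1 | 0 | 0
0 | 0 | 1 | 1 | 0
0 | 1 | 0 | 0 | 1
0 | 1 | 0 | 1 | 1
0 | 1 | 1 | 0 | 0
0 | 1 | 1 | 1 | 0
1 | 0 | 0 | 0 | 1
1 | 0 | 0 | 1 | 1
1 | 0 | 1 | 0 | 1
1 | 0 | 1 | 1 | 0
1 | 1 | 0 | 0 | 1
1 | 1 | 0 | 1 | 1
1 | 1 | 1 | 0 | 1
1 | 1 | 1 | 1 | 0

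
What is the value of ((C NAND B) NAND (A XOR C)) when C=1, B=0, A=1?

Substituting: ((1 NAND 0) NAND (1 XOR 1))
= 1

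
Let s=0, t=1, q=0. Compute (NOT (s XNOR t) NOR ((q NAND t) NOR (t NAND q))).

Substituting: (NOT (0 XNOR 1) NOR ((0 NAND 1) NOR (1 NAND 0)))
= 0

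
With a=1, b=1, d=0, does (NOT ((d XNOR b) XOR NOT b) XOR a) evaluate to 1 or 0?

Substituting: (NOT ((0 XNOR 1) XOR NOT 1) XOR 1)
= 0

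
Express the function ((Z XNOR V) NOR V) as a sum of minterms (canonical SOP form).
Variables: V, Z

Σm(1) = (NOT V AND Z)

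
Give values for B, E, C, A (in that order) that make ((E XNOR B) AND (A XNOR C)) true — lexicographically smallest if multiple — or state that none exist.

B=0, E=0, C=0, A=0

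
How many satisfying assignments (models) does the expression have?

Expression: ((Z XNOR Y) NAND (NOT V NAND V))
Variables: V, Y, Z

Satisfying assignments: (0,0,1), (0,1,0), (1,0,1), (1,1,0)
Count: 4 out of 8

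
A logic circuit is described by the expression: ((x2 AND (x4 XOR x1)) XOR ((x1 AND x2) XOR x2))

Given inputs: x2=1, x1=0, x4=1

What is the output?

Substituting: ((1 AND (1 XOR 0)) XOR ((0 AND 1) XOR 1))
= 0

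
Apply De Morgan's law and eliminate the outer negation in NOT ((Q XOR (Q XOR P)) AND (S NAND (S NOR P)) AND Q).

NOT (Q XOR (Q XOR P)) OR NOT (S NAND (S NOR P)) OR NOT Q
De Morgan's: NOT(AND of terms) = OR of negations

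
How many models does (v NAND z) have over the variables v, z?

Satisfying assignments: (0,0), (0,1), (1,0)
Count: 3 out of 4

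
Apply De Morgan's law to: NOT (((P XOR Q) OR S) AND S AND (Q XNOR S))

NOT ((P XOR Q) OR S) OR NOT S OR NOT (Q XNOR S)
De Morgan's: NOT(AND of terms) = OR of negations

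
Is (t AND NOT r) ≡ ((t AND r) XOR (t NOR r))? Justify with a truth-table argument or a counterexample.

No. Counterexample: with t=0, r=0, Expression 1 = 0 but Expression 2 = 1.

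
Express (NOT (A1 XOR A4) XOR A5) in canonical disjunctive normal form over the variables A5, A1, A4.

(NOT A5 AND NOT A1 AND NOT A4) OR (NOT A5 AND A1 AND A4) OR (A5 AND NOT A1 AND A4) OR (A5 AND A1 AND NOT A4)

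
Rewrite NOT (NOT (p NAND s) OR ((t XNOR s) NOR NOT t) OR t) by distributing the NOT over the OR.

(p NAND s) AND NOT ((t XNOR s) NOR NOT t) AND NOT t
De Morgan's: NOT(OR of terms) = AND of negations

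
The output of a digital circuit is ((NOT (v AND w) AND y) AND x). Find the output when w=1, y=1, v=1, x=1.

Substituting: ((NOT (1 AND 1) AND 1) AND 1)
= 0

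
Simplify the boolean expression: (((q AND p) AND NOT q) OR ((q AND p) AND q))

By distribution ((E AND v) OR (E AND NOT v) = E):
= (q AND p)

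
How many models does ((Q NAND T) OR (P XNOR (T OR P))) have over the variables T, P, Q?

Satisfying assignments: (0,0,0), (0,0,1), (0,1,0), (0,1,1), (1,0,0), (1,1,0), (1,1,1)
Count: 7 out of 8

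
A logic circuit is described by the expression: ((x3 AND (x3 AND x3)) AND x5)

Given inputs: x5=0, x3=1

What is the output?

Substituting: ((1 AND (1 AND 1)) AND 0)
= 0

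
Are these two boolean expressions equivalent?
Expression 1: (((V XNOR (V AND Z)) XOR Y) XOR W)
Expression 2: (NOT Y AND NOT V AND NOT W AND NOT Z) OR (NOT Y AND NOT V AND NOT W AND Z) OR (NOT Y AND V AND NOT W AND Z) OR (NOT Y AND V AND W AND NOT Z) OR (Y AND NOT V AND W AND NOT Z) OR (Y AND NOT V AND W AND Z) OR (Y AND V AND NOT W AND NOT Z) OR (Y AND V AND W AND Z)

Yes, they are equivalent — the two output columns agree on all 16 assignments:
Y | V | W | Z | Expression 1 | Expression 2
-------------------------------------------
0 | 0 | 0 | 0 | 1 | 1
0 | 0 | 0 | 1 | 1 | 1
0 | 0 | 1 | 0 | 0 | 0
0 | 0 | 1 | 1 | 0 | 0
0 | 1 | 0 | 0 | 0 | 0
0 | 1 | 0 | 1 | 1 | 1
0 | 1 | 1 | 0 | 1 | 1
0 | 1 | 1 | 1 | 0 | 0
1 | 0 | 0 | 0 | 0 | 0
1 | 0 | 0 | 1 | 0 | 0
1 | 0 | 1 | 0 | 1 | 1
1 | 0 | 1 | 1 | 1 | 1
1 | 1 | 0 | 0 | 1 | 1
1 | 1 | 0 | 1 | 0 | 0
1 | 1 | 1 | 0 | 0 | 0
1 | 1 | 1 | 1 | 1 | 1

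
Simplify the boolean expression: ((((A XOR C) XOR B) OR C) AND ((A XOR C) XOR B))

By absorption (E AND (E OR v) = E):
= ((A XOR C) XOR B)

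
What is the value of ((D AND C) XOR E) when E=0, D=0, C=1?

Substituting: ((0 AND 1) XOR 0)
= 0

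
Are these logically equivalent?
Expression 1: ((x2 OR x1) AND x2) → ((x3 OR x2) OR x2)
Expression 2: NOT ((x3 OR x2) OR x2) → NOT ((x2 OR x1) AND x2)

Yes, Contrapositive is always equivalent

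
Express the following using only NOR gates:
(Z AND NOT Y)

((Z NOR Z) NOR ((Y NOR Y) NOR (Y NOR Y)))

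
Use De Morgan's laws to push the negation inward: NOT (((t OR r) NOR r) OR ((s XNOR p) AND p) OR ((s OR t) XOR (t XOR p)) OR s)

NOT ((t OR r) NOR r) AND NOT ((s XNOR p) AND p) AND NOT ((s OR t) XOR (t XOR p)) AND NOT s
De Morgan's: NOT(OR of terms) = AND of negations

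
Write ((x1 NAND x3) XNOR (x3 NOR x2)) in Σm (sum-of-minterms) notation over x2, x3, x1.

Σm(0, 1, 3, 7) = (NOT x2 AND NOT x3 AND NOT x1) OR (NOT x2 AND NOT x3 AND x1) OR (NOT x2 AND x3 AND x1) OR (x2 AND x3 AND x1)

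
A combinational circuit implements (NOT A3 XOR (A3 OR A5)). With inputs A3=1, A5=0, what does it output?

Substituting: (NOT 1 XOR (1 OR 0))
= 1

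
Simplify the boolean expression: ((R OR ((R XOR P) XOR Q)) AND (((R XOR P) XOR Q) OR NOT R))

By distribution ((E OR v) AND (E OR NOT v) = E):
= ((R XOR P) XOR Q)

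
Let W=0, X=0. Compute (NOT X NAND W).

Substituting: (NOT 0 NAND 0)
= 1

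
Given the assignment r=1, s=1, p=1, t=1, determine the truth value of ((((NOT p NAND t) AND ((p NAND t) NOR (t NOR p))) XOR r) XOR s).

Substituting: ((((NOT 1 NAND 1) AND ((1 NAND 1) NOR (1 NOR 1))) XOR 1) XOR 1)
= 1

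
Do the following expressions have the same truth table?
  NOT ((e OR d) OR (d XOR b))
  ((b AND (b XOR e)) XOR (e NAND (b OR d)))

No. Counterexample: with b=0, d=0, e=1, Expression 1 = 0 but Expression 2 = 1.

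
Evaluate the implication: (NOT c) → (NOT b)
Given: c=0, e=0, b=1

Antecedent (NOT c) = 1; consequent (NOT b) = 0.
1 → 0 = 0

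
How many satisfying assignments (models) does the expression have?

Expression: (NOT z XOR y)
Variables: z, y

Satisfying assignments: (0,0), (1,1)
Count: 2 out of 4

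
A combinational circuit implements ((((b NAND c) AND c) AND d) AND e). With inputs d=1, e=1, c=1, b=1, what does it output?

Substituting: ((((1 NAND 1) AND 1) AND 1) AND 1)
= 0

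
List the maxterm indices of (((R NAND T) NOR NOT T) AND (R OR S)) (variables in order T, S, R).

ΠM(0, 1, 2, 3, 4, 6) = (T OR S OR R) AND (T OR S OR NOT R) AND (T OR NOT S OR R) AND (T OR NOT S OR NOT R) AND (NOT T OR S OR R) AND (NOT T OR NOT S OR R)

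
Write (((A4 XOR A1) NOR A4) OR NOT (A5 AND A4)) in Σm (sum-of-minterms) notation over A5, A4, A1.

Σm(0, 1, 2, 3, 4, 5) = (NOT A5 AND NOT A4 AND NOT A1) OR (NOT A5 AND NOT A4 AND A1) OR (NOT A5 AND A4 AND NOT A1) OR (NOT A5 AND A4 AND A1) OR (A5 AND NOT A4 AND NOT A1) OR (A5 AND NOT A4 AND A1)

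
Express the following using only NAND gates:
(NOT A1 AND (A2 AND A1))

(((A1 NAND A1) NAND ((A2 NAND A1) NAND (A2 NAND A1))) NAND ((A1 NAND A1) NAND ((A2 NAND A1) NAND (A2 NAND A1))))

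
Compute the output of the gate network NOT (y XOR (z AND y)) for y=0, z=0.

Substituting: NOT (0 XOR (0 AND 0))
= 1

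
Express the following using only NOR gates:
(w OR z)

((w NOR z) NOR (w NOR z))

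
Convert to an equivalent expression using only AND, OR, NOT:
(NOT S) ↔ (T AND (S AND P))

((NOT S) AND (T AND (S AND P))) OR (S AND NOT (T AND (S AND P)))
(Biconditional = both true or both false)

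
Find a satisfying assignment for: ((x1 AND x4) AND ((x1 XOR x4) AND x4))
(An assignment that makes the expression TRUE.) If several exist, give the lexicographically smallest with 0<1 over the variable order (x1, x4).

UNSATISFIABLE - no assignment makes this expression true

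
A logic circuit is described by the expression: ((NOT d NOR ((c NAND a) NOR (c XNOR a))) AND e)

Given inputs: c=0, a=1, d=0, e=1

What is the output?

Substituting: ((NOT 0 NOR ((0 NAND 1) NOR (0 XNOR 1))) AND 1)
= 0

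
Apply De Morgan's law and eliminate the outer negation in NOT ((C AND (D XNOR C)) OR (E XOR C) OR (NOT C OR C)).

NOT (C AND (D XNOR C)) AND NOT (E XOR C) AND NOT (NOT C OR C)
De Morgan's: NOT(OR of terms) = AND of negations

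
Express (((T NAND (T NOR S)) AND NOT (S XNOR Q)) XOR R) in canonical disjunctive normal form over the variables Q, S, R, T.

(NOT Q AND NOT S AND R AND NOT T) OR (NOT Q AND NOT S AND R AND T) OR (NOT Q AND S AND NOT R AND NOT T) OR (NOT Q AND S AND NOT R AND T) OR (Q AND NOT S AND NOT R AND NOT T) OR (Q AND NOT S AND NOT R AND T) OR (Q AND S AND R AND NOT T) OR (Q AND S AND R AND T)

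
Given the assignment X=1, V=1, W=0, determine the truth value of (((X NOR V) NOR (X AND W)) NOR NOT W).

Substituting: (((1 NOR 1) NOR (1 AND 0)) NOR NOT 0)
= 0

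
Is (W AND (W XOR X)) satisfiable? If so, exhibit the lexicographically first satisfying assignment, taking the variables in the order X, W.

X=0, W=1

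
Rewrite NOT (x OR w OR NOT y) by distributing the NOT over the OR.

NOT x AND NOT w AND y
De Morgan's: NOT(OR of terms) = AND of negations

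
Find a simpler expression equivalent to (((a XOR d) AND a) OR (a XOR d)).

By absorption (E OR (E AND v) = E):
= (a XOR d)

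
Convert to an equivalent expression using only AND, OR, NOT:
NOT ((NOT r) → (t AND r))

(NOT r) AND NOT (t AND r)
(Negated implication: NOT(A → B) = A AND NOT B)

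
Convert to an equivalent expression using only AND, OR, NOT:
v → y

NOT v OR y
(Implication elimination: A → B = NOT A OR B)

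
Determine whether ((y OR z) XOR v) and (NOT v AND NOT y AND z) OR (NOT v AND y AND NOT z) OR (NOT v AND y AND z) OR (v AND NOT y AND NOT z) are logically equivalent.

Yes, they are equivalent — the two output columns agree on all 8 assignments:
v | y | z | Expression 1 | Expression 2
---------------------------------------
0 | 0 | 0 | 0 | 0
0 | 0 | 1 | 1 | 1
0 | 1 | 0 | 1 | 1
0 | 1 | 1 | 1 | 1
1 | 0 | 0 | 1 | 1
1 | 0 | 1 | 0 | 0
1 | 1 | 0 | 0 | 0
1 | 1 | 1 | 0 | 0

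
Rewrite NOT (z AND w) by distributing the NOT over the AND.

NOT z OR NOT w
De Morgan's: NOT(AND of terms) = OR of negations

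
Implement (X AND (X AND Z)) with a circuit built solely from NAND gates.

((X NAND ((X NAND Z) NAND (X NAND Z))) NAND (X NAND ((X NAND Z) NAND (X NAND Z))))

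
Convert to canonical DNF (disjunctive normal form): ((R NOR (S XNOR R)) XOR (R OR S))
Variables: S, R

(NOT S AND R) OR (S AND R)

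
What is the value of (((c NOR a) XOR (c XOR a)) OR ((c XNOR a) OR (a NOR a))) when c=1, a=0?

Substituting: (((1 NOR 0) XOR (1 XOR 0)) OR ((1 XNOR 0) OR (0 NOR 0)))
= 1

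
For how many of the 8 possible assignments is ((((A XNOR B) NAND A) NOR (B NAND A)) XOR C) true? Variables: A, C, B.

Satisfying assignments: (0,1,0), (0,1,1), (1,0,1), (1,1,0)
Count: 4 out of 8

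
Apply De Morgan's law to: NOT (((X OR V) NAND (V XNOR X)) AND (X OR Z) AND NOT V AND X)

NOT ((X OR V) NAND (V XNOR X)) OR NOT (X OR Z) OR V OR NOT X
De Morgan's: NOT(AND of terms) = OR of negations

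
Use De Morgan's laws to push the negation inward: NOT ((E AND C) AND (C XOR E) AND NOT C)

NOT (E AND C) OR NOT (C XOR E) OR C
De Morgan's: NOT(AND of terms) = OR of negations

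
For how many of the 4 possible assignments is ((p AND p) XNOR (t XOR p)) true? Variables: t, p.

Satisfying assignments: (0,0), (0,1)
Count: 2 out of 4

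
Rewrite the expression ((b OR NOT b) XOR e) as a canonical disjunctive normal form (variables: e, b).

(NOT e AND NOT b) OR (NOT e AND b)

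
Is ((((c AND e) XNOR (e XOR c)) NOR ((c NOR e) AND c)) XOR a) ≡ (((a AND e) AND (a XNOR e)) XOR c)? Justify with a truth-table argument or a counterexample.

No. Counterexample: with e=0, a=1, c=0, Expression 1 = 1 but Expression 2 = 0.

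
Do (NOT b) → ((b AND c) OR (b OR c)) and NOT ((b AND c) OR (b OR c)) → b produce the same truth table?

Yes, Contrapositive is always equivalent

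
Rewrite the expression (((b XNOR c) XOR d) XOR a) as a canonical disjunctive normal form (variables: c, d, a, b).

(NOT c AND NOT d AND NOT a AND NOT b) OR (NOT c AND NOT d AND a AND b) OR (NOT c AND d AND NOT a AND b) OR (NOT c AND d AND a AND NOT b) OR (c AND NOT d AND NOT a AND b) OR (c AND NOT d AND a AND NOT b) OR (c AND d AND NOT a AND NOT b) OR (c AND d AND a AND b)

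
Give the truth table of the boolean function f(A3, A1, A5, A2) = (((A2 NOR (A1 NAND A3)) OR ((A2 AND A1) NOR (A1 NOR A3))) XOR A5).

A3 | A1 | A5 | A2 | Output
--------------------------
0 | 0 | 0 | 0 | 0
0 | 0 | 0 | 1 | 0
0 | 0 | 1 | 0 | 1
0 | 0 | 1 | 1 | 1
0 | 1 | 0 | 0 | 1
0 | 1 | 0 | 1 | 0
0 | 1 | 1 | 0 | 0
0 | 1 | 1 | 1 | 1
1 | 0 | 0 | 0 | 1
1 | 0 | 0 | 1 | 1
1 | 0 | 1 | 0 | 0
1 | 0 | 1 | 1 | 0
1 | 1 | 0 | 0 | 1
1 | 1 | 0 | 1 | 0
1 | 1 | 1 | 0 | 0
1 | 1 | 1 | 1 | 1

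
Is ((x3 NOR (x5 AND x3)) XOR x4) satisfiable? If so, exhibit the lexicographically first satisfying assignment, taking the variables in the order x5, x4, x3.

x5=0, x4=0, x3=0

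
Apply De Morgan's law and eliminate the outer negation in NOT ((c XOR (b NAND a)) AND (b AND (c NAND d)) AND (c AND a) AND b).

NOT (c XOR (b NAND a)) OR NOT (b AND (c NAND d)) OR NOT (c AND a) OR NOT b
De Morgan's: NOT(AND of terms) = OR of negations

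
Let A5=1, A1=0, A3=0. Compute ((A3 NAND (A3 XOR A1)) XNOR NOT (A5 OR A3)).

Substituting: ((0 NAND (0 XOR 0)) XNOR NOT (1 OR 0))
= 0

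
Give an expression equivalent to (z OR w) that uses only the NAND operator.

((z NAND z) NAND (w NAND w))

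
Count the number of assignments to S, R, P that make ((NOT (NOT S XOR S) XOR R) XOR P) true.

Satisfying assignments: (0,0,1), (0,1,0), (1,0,1), (1,1,0)
Count: 4 out of 8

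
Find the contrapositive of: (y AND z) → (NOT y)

Contrapositive: y → NOT (y AND z)
Note: A statement and its contrapositive are logically equivalent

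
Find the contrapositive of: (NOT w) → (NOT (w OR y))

Contrapositive: (w OR y) → w
Note: A statement and its contrapositive are logically equivalent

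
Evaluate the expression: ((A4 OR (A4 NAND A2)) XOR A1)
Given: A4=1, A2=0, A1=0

Substituting: ((1 OR (1 NAND 0)) XOR 0)
= 1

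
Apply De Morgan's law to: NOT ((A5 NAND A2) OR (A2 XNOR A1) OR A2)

NOT (A5 NAND A2) AND NOT (A2 XNOR A1) AND NOT A2
De Morgan's: NOT(OR of terms) = AND of negations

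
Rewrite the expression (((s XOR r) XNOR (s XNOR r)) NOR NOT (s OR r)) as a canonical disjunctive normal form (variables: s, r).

(NOT s AND r) OR (s AND NOT r) OR (s AND r)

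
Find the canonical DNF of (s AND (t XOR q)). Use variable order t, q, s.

(NOT t AND q AND s) OR (t AND NOT q AND s)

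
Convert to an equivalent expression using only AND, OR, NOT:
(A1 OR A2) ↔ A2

((A1 OR A2) AND A2) OR (NOT (A1 OR A2) AND NOT A2)
(Biconditional = both true or both false)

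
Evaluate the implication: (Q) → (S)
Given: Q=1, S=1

Antecedent (Q) = 1; consequent (S) = 1.
1 → 1 = 1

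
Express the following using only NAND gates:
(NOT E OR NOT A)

(((E NAND E) NAND (E NAND E)) NAND ((A NAND A) NAND (A NAND A)))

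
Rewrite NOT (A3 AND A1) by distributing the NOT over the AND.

NOT A3 OR NOT A1
De Morgan's: NOT(AND of terms) = OR of negations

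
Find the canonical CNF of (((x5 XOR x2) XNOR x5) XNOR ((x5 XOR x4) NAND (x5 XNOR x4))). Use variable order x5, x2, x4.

(x5 OR NOT x2 OR x4) AND (x5 OR NOT x2 OR NOT x4) AND (NOT x5 OR NOT x2 OR x4) AND (NOT x5 OR NOT x2 OR NOT x4)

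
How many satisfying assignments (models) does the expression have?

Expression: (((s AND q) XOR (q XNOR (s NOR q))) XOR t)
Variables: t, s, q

Satisfying assignments: (0,1,0), (0,1,1), (1,0,0), (1,0,1)
Count: 4 out of 8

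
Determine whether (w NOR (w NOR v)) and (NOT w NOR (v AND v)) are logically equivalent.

No. Counterexample: with v=0, w=1, Expression 1 = 0 but Expression 2 = 1.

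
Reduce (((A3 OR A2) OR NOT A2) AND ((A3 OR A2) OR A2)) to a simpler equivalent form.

By distribution ((E OR v) AND (E OR NOT v) = E):
= (A3 OR A2)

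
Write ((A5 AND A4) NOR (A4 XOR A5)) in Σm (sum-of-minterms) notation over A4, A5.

Σm(0) = (NOT A4 AND NOT A5)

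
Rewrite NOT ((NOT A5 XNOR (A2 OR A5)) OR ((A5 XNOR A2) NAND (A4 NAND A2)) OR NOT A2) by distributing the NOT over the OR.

NOT (NOT A5 XNOR (A2 OR A5)) AND NOT ((A5 XNOR A2) NAND (A4 NAND A2)) AND A2
De Morgan's: NOT(OR of terms) = AND of negations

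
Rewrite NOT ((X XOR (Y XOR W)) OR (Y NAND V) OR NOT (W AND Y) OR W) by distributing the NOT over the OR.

NOT (X XOR (Y XOR W)) AND NOT (Y NAND V) AND (W AND Y) AND NOT W
De Morgan's: NOT(OR of terms) = AND of negations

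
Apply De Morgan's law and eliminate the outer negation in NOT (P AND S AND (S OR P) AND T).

NOT P OR NOT S OR NOT (S OR P) OR NOT T
De Morgan's: NOT(AND of terms) = OR of negations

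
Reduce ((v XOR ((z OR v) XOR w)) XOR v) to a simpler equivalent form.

By XOR self-cancellation ((E XOR v) XOR v = E):
= ((z OR v) XOR w)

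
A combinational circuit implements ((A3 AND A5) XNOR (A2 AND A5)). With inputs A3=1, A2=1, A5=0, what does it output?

Substituting: ((1 AND 0) XNOR (1 AND 0))
= 1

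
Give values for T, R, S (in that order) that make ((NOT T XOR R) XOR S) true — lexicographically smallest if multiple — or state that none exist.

T=0, R=0, S=0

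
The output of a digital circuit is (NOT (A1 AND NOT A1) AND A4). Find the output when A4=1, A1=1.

Substituting: (NOT (1 AND NOT 1) AND 1)
= 1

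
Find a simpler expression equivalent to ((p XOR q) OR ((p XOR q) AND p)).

By absorption (E OR (E AND v) = E):
= (p XOR q)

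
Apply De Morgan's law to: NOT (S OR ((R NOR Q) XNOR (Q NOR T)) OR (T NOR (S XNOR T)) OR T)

NOT S AND NOT ((R NOR Q) XNOR (Q NOR T)) AND NOT (T NOR (S XNOR T)) AND NOT T
De Morgan's: NOT(OR of terms) = AND of negations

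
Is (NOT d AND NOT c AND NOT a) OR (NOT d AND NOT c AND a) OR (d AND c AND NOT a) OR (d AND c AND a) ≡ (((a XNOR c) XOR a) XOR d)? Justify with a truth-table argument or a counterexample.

Yes, they are equivalent — the two output columns agree on all 8 assignments:
d | c | a | Expression 1 | Expression 2
---------------------------------------
0 | 0 | 0 | 1 | 1
0 | 0 | 1 | 1 | 1
0 | 1 | 0 | 0 | 0
0 | 1 | 1 | 0 | 0
1 | 0 | 0 | 0 | 0
1 | 0 | 1 | 0 | 0
1 | 1 | 0 | 1 | 1
1 | 1 | 1 | 1 | 1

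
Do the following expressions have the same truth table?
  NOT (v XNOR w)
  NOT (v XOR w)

No. Counterexample: with w=0, v=0, Expression 1 = 0 but Expression 2 = 1.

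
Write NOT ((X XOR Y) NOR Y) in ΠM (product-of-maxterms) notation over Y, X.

ΠM(0) = (Y OR X)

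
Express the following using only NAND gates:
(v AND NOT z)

((v NAND (z NAND z)) NAND (v NAND (z NAND z)))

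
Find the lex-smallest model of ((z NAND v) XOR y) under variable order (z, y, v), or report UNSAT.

z=0, y=0, v=0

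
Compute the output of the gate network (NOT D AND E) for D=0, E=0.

Substituting: (NOT 0 AND 0)
= 0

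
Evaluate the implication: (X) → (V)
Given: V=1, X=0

Antecedent (X) = 0; consequent (V) = 1.
0 → 1 = 1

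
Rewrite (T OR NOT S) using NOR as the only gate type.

((T NOR (S NOR S)) NOR (T NOR (S NOR S)))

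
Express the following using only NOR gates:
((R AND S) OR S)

((((R NOR R) NOR (S NOR S)) NOR S) NOR (((R NOR R) NOR (S NOR S)) NOR S))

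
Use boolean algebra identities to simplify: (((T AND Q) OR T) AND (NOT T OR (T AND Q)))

By distribution ((E OR v) AND (E OR NOT v) = E):
= (T AND Q)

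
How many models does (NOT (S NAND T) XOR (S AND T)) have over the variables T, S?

No assignment satisfies the expression.
Count: 0 out of 4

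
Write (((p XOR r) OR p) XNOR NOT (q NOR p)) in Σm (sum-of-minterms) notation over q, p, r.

Σm(0, 2, 3, 5, 6, 7) = (NOT q AND NOT p AND NOT r) OR (NOT q AND p AND NOT r) OR (NOT q AND p AND r) OR (q AND NOT p AND r) OR (q AND p AND NOT r) OR (q AND p AND r)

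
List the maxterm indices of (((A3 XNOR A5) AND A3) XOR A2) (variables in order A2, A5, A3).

ΠM(0, 1, 2, 7) = (A2 OR A5 OR A3) AND (A2 OR A5 OR NOT A3) AND (A2 OR NOT A5 OR A3) AND (NOT A2 OR NOT A5 OR NOT A3)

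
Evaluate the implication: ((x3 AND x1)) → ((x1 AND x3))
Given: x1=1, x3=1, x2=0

Antecedent ((x3 AND x1)) = 1; consequent ((x1 AND x3)) = 1.
1 → 1 = 1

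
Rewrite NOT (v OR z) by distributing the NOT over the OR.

NOT v AND NOT z
De Morgan's: NOT(OR of terms) = AND of negations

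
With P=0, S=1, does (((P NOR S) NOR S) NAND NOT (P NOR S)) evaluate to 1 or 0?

Substituting: (((0 NOR 1) NOR 1) NAND NOT (0 NOR 1))
= 1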